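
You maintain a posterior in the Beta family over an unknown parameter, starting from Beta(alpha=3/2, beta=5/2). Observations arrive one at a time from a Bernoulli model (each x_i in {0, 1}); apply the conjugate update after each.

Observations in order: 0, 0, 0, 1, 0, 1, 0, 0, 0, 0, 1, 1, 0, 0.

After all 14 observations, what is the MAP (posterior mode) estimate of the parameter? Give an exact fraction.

obs 1: x=0 → posterior Beta(3/2, 7/2)
obs 2: x=0 → posterior Beta(3/2, 9/2)
obs 3: x=0 → posterior Beta(3/2, 11/2)
obs 4: x=1 → posterior Beta(5/2, 11/2)
obs 5: x=0 → posterior Beta(5/2, 13/2)
obs 6: x=1 → posterior Beta(7/2, 13/2)
obs 7: x=0 → posterior Beta(7/2, 15/2)
obs 8: x=0 → posterior Beta(7/2, 17/2)
obs 9: x=0 → posterior Beta(7/2, 19/2)
obs 10: x=0 → posterior Beta(7/2, 21/2)
obs 11: x=1 → posterior Beta(9/2, 21/2)
obs 12: x=1 → posterior Beta(11/2, 21/2)
obs 13: x=0 → posterior Beta(11/2, 23/2)
obs 14: x=0 → posterior Beta(11/2, 25/2)

9/32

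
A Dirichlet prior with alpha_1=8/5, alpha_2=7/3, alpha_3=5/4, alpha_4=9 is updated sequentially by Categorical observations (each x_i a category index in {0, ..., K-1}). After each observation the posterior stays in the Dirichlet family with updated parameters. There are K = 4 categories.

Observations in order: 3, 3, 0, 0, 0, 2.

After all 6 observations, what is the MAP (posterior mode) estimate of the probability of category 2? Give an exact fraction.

obs 1: x=3 → posterior Dirichlet(8/5, 7/3, 5/4, 10)
obs 2: x=3 → posterior Dirichlet(8/5, 7/3, 5/4, 11)
obs 3: x=0 → posterior Dirichlet(13/5, 7/3, 5/4, 11)
obs 4: x=0 → posterior Dirichlet(18/5, 7/3, 5/4, 11)
obs 5: x=0 → posterior Dirichlet(23/5, 7/3, 5/4, 11)
obs 6: x=2 → posterior Dirichlet(23/5, 7/3, 9/4, 11)

75/971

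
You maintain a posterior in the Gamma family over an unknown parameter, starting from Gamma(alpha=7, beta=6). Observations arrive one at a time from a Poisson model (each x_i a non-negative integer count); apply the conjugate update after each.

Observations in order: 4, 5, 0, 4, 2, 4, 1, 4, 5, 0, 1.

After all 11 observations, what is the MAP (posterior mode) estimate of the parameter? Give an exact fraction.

36/17

obs 1: x=4 → posterior Gamma(11, 7)
obs 2: x=5 → posterior Gamma(16, 8)
obs 3: x=0 → posterior Gamma(16, 9)
obs 4: x=4 → posterior Gamma(20, 10)
obs 5: x=2 → posterior Gamma(22, 11)
obs 6: x=4 → posterior Gamma(26, 12)
obs 7: x=1 → posterior Gamma(27, 13)
obs 8: x=4 → posterior Gamma(31, 14)
obs 9: x=5 → posterior Gamma(36, 15)
obs 10: x=0 → posterior Gamma(36, 16)
obs 11: x=1 → posterior Gamma(37, 17)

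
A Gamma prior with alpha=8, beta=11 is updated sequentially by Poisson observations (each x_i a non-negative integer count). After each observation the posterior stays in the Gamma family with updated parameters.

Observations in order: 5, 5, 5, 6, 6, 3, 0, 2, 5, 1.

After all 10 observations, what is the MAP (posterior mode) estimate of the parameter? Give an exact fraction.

obs 1: x=5 → posterior Gamma(13, 12)
obs 2: x=5 → posterior Gamma(18, 13)
obs 3: x=5 → posterior Gamma(23, 14)
obs 4: x=6 → posterior Gamma(29, 15)
obs 5: x=6 → posterior Gamma(35, 16)
obs 6: x=3 → posterior Gamma(38, 17)
obs 7: x=0 → posterior Gamma(38, 18)
obs 8: x=2 → posterior Gamma(40, 19)
obs 9: x=5 → posterior Gamma(45, 20)
obs 10: x=1 → posterior Gamma(46, 21)

15/7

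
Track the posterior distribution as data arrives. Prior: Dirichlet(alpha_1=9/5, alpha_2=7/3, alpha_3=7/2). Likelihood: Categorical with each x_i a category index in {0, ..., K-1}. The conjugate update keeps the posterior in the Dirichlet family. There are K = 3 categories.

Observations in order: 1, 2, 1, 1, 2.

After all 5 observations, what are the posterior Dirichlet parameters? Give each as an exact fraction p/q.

alpha_1=9/5, alpha_2=16/3, alpha_3=11/2

obs 1: x=1 → posterior Dirichlet(9/5, 10/3, 7/2)
obs 2: x=2 → posterior Dirichlet(9/5, 10/3, 9/2)
obs 3: x=1 → posterior Dirichlet(9/5, 13/3, 9/2)
obs 4: x=1 → posterior Dirichlet(9/5, 16/3, 9/2)
obs 5: x=2 → posterior Dirichlet(9/5, 16/3, 11/2)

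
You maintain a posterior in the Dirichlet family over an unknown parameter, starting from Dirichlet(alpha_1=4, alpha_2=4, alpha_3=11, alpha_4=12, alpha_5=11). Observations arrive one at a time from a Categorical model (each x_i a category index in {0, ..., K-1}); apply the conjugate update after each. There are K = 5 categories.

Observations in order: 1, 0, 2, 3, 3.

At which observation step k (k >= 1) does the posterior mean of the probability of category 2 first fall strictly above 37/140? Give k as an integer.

obs 1: x=1 → posterior Dirichlet(4, 5, 11, 12, 11)
obs 2: x=0 → posterior Dirichlet(5, 5, 11, 12, 11)
obs 3: x=2 → posterior Dirichlet(5, 5, 12, 12, 11)
obs 4: x=3 → posterior Dirichlet(5, 5, 12, 13, 11)
obs 5: x=3 → posterior Dirichlet(5, 5, 12, 14, 11)

k = 3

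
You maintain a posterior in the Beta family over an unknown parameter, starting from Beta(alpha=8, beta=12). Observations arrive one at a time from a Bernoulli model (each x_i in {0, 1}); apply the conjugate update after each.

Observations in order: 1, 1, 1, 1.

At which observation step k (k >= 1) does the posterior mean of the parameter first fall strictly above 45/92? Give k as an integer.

obs 1: x=1 → posterior Beta(9, 12)
obs 2: x=1 → posterior Beta(10, 12)
obs 3: x=1 → posterior Beta(11, 12)
obs 4: x=1 → posterior Beta(12, 12)

k = 4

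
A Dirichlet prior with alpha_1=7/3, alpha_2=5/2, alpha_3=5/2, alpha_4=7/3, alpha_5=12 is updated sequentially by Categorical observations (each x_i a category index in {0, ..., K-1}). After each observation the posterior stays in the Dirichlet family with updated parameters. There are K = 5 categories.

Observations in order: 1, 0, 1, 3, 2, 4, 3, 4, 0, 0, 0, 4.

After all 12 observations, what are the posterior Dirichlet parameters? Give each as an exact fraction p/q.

alpha_1=19/3, alpha_2=9/2, alpha_3=7/2, alpha_4=13/3, alpha_5=15

obs 1: x=1 → posterior Dirichlet(7/3, 7/2, 5/2, 7/3, 12)
obs 2: x=0 → posterior Dirichlet(10/3, 7/2, 5/2, 7/3, 12)
obs 3: x=1 → posterior Dirichlet(10/3, 9/2, 5/2, 7/3, 12)
obs 4: x=3 → posterior Dirichlet(10/3, 9/2, 5/2, 10/3, 12)
obs 5: x=2 → posterior Dirichlet(10/3, 9/2, 7/2, 10/3, 12)
obs 6: x=4 → posterior Dirichlet(10/3, 9/2, 7/2, 10/3, 13)
obs 7: x=3 → posterior Dirichlet(10/3, 9/2, 7/2, 13/3, 13)
obs 8: x=4 → posterior Dirichlet(10/3, 9/2, 7/2, 13/3, 14)
obs 9: x=0 → posterior Dirichlet(13/3, 9/2, 7/2, 13/3, 14)
obs 10: x=0 → posterior Dirichlet(16/3, 9/2, 7/2, 13/3, 14)
obs 11: x=0 → posterior Dirichlet(19/3, 9/2, 7/2, 13/3, 14)
obs 12: x=4 → posterior Dirichlet(19/3, 9/2, 7/2, 13/3, 15)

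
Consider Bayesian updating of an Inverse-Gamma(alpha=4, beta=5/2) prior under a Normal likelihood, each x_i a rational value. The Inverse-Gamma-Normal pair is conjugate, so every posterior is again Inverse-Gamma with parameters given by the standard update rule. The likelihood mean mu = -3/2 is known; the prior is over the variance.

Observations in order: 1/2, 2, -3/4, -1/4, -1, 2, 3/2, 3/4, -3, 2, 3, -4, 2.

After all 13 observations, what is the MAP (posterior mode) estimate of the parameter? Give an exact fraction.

obs 1: x=1/2 → posterior Inverse-Gamma(9/2, 9/2)
obs 2: x=2 → posterior Inverse-Gamma(5, 85/8)
obs 3: x=-3/4 → posterior Inverse-Gamma(11/2, 349/32)
obs 4: x=-1/4 → posterior Inverse-Gamma(6, 187/16)
obs 5: x=-1 → posterior Inverse-Gamma(13/2, 189/16)
obs 6: x=2 → posterior Inverse-Gamma(7, 287/16)
obs 7: x=3/2 → posterior Inverse-Gamma(15/2, 359/16)
obs 8: x=3/4 → posterior Inverse-Gamma(8, 799/32)
obs 9: x=-3 → posterior Inverse-Gamma(17/2, 835/32)
obs 10: x=2 → posterior Inverse-Gamma(9, 1031/32)
obs 11: x=3 → posterior Inverse-Gamma(19/2, 1355/32)
obs 12: x=-4 → posterior Inverse-Gamma(10, 1455/32)
obs 13: x=2 → posterior Inverse-Gamma(21/2, 1651/32)

1651/368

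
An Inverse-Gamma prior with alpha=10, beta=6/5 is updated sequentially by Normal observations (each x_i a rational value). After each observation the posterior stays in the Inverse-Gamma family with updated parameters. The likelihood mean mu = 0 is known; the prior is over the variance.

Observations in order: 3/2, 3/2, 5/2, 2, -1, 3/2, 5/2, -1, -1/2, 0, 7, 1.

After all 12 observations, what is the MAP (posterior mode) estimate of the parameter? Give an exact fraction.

779/340

obs 1: x=3/2 → posterior Inverse-Gamma(21/2, 93/40)
obs 2: x=3/2 → posterior Inverse-Gamma(11, 69/20)
obs 3: x=5/2 → posterior Inverse-Gamma(23/2, 263/40)
obs 4: x=2 → posterior Inverse-Gamma(12, 343/40)
obs 5: x=-1 → posterior Inverse-Gamma(25/2, 363/40)
obs 6: x=3/2 → posterior Inverse-Gamma(13, 51/5)
obs 7: x=5/2 → posterior Inverse-Gamma(27/2, 533/40)
obs 8: x=-1 → posterior Inverse-Gamma(14, 553/40)
obs 9: x=-1/2 → posterior Inverse-Gamma(29/2, 279/20)
obs 10: x=0 → posterior Inverse-Gamma(15, 279/20)
obs 11: x=7 → posterior Inverse-Gamma(31/2, 769/20)
obs 12: x=1 → posterior Inverse-Gamma(16, 779/20)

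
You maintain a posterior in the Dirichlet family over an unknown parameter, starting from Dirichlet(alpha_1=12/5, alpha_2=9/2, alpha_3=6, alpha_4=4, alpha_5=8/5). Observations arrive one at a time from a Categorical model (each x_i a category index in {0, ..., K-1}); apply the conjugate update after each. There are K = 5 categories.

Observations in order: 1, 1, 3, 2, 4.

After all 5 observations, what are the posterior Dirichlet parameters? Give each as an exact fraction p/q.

obs 1: x=1 → posterior Dirichlet(12/5, 11/2, 6, 4, 8/5)
obs 2: x=1 → posterior Dirichlet(12/5, 13/2, 6, 4, 8/5)
obs 3: x=3 → posterior Dirichlet(12/5, 13/2, 6, 5, 8/5)
obs 4: x=2 → posterior Dirichlet(12/5, 13/2, 7, 5, 8/5)
obs 5: x=4 → posterior Dirichlet(12/5, 13/2, 7, 5, 13/5)

alpha_1=12/5, alpha_2=13/2, alpha_3=7, alpha_4=5, alpha_5=13/5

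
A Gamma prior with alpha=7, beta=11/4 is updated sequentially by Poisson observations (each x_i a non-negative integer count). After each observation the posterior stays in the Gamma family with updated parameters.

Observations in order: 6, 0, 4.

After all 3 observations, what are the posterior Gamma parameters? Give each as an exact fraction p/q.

alpha=17, beta=23/4

obs 1: x=6 → posterior Gamma(13, 15/4)
obs 2: x=0 → posterior Gamma(13, 19/4)
obs 3: x=4 → posterior Gamma(17, 23/4)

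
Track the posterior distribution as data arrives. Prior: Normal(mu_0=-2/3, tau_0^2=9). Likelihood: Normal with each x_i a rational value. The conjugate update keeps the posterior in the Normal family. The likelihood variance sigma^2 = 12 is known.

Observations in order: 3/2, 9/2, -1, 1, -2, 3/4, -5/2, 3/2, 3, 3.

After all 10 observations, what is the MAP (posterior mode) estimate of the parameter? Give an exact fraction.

obs 1: x=3/2 → posterior Normal(11/42, 36/7)
obs 2: x=9/2 → posterior Normal(23/15, 18/5)
obs 3: x=-1 → posterior Normal(37/39, 36/13)
obs 4: x=1 → posterior Normal(23/24, 9/4)
obs 5: x=-2 → posterior Normal(28/57, 36/19)
obs 6: x=3/4 → posterior Normal(139/264, 18/11)
obs 7: x=-5/2 → posterior Normal(49/300, 36/25)
obs 8: x=3/2 → posterior Normal(103/336, 9/7)
obs 9: x=3 → posterior Normal(211/372, 36/31)
obs 10: x=3 → posterior Normal(319/408, 18/17)

319/408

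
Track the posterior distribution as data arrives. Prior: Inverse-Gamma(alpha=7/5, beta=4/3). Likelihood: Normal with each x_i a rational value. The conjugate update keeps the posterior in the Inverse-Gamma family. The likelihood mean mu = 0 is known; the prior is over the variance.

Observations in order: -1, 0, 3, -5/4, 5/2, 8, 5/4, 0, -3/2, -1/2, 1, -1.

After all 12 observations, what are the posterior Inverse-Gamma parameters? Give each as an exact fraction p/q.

obs 1: x=-1 → posterior Inverse-Gamma(19/10, 11/6)
obs 2: x=0 → posterior Inverse-Gamma(12/5, 11/6)
obs 3: x=3 → posterior Inverse-Gamma(29/10, 19/3)
obs 4: x=-5/4 → posterior Inverse-Gamma(17/5, 683/96)
obs 5: x=5/2 → posterior Inverse-Gamma(39/10, 983/96)
obs 6: x=8 → posterior Inverse-Gamma(22/5, 4055/96)
obs 7: x=5/4 → posterior Inverse-Gamma(49/10, 2065/48)
obs 8: x=0 → posterior Inverse-Gamma(27/5, 2065/48)
obs 9: x=-3/2 → posterior Inverse-Gamma(59/10, 2119/48)
obs 10: x=-1/2 → posterior Inverse-Gamma(32/5, 2125/48)
obs 11: x=1 → posterior Inverse-Gamma(69/10, 2149/48)
obs 12: x=-1 → posterior Inverse-Gamma(37/5, 2173/48)

alpha=37/5, beta=2173/48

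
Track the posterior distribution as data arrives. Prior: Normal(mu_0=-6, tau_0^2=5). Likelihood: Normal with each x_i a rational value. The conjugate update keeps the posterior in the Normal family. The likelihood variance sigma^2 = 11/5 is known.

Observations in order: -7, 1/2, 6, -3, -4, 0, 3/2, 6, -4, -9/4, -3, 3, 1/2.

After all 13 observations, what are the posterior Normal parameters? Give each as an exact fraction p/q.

mu_0=-839/1344, tau_0^2=55/336

obs 1: x=-7 → posterior Normal(-241/36, 55/36)
obs 2: x=1/2 → posterior Normal(-457/122, 55/61)
obs 3: x=6 → posterior Normal(-157/172, 55/86)
obs 4: x=-3 → posterior Normal(-307/222, 55/111)
obs 5: x=-4 → posterior Normal(-507/272, 55/136)
obs 6: x=0 → posterior Normal(-507/322, 55/161)
obs 7: x=3/2 → posterior Normal(-36/31, 55/186)
obs 8: x=6 → posterior Normal(-66/211, 55/211)
obs 9: x=-4 → posterior Normal(-83/118, 55/236)
obs 10: x=-9/4 → posterior Normal(-889/1044, 55/261)
obs 11: x=-3 → posterior Normal(-1189/1144, 5/26)
obs 12: x=3 → posterior Normal(-889/1244, 55/311)
obs 13: x=1/2 → posterior Normal(-839/1344, 55/336)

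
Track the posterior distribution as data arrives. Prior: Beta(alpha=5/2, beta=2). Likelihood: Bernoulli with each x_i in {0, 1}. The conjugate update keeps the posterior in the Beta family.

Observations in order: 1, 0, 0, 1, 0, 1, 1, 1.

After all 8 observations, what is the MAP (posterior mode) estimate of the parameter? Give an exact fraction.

obs 1: x=1 → posterior Beta(7/2, 2)
obs 2: x=0 → posterior Beta(7/2, 3)
obs 3: x=0 → posterior Beta(7/2, 4)
obs 4: x=1 → posterior Beta(9/2, 4)
obs 5: x=0 → posterior Beta(9/2, 5)
obs 6: x=1 → posterior Beta(11/2, 5)
obs 7: x=1 → posterior Beta(13/2, 5)
obs 8: x=1 → posterior Beta(15/2, 5)

13/21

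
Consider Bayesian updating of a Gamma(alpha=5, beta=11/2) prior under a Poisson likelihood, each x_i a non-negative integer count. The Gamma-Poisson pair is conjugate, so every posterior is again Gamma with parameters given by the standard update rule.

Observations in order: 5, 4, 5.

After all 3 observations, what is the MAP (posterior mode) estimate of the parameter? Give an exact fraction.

36/17

obs 1: x=5 → posterior Gamma(10, 13/2)
obs 2: x=4 → posterior Gamma(14, 15/2)
obs 3: x=5 → posterior Gamma(19, 17/2)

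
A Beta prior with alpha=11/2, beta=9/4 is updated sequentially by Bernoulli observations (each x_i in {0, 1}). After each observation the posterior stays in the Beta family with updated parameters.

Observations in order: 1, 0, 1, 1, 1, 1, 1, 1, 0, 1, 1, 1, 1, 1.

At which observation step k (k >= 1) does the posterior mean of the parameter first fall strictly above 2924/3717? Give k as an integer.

k = 8

obs 1: x=1 → posterior Beta(13/2, 9/4)
obs 2: x=0 → posterior Beta(13/2, 13/4)
obs 3: x=1 → posterior Beta(15/2, 13/4)
obs 4: x=1 → posterior Beta(17/2, 13/4)
obs 5: x=1 → posterior Beta(19/2, 13/4)
obs 6: x=1 → posterior Beta(21/2, 13/4)
obs 7: x=1 → posterior Beta(23/2, 13/4)
obs 8: x=1 → posterior Beta(25/2, 13/4)
obs 9: x=0 → posterior Beta(25/2, 17/4)
obs 10: x=1 → posterior Beta(27/2, 17/4)
obs 11: x=1 → posterior Beta(29/2, 17/4)
obs 12: x=1 → posterior Beta(31/2, 17/4)
obs 13: x=1 → posterior Beta(33/2, 17/4)
obs 14: x=1 → posterior Beta(35/2, 17/4)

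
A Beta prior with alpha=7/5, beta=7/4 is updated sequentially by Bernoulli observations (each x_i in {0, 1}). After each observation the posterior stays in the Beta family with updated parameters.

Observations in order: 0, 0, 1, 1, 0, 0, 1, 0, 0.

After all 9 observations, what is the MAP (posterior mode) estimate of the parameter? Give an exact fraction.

obs 1: x=0 → posterior Beta(7/5, 11/4)
obs 2: x=0 → posterior Beta(7/5, 15/4)
obs 3: x=1 → posterior Beta(12/5, 15/4)
obs 4: x=1 → posterior Beta(17/5, 15/4)
obs 5: x=0 → posterior Beta(17/5, 19/4)
obs 6: x=0 → posterior Beta(17/5, 23/4)
obs 7: x=1 → posterior Beta(22/5, 23/4)
obs 8: x=0 → posterior Beta(22/5, 27/4)
obs 9: x=0 → posterior Beta(22/5, 31/4)

68/203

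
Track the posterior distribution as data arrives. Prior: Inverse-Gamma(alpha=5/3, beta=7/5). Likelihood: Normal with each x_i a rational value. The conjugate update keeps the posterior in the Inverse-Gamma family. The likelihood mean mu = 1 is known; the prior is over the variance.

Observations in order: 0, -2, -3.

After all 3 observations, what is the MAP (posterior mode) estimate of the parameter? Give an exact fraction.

obs 1: x=0 → posterior Inverse-Gamma(13/6, 19/10)
obs 2: x=-2 → posterior Inverse-Gamma(8/3, 32/5)
obs 3: x=-3 → posterior Inverse-Gamma(19/6, 72/5)

432/125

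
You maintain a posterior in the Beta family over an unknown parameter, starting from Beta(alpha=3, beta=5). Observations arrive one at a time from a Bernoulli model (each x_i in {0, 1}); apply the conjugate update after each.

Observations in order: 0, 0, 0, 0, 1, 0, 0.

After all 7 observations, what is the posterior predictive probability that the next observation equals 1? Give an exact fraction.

4/15

obs 1: x=0 → posterior Beta(3, 6)
obs 2: x=0 → posterior Beta(3, 7)
obs 3: x=0 → posterior Beta(3, 8)
obs 4: x=0 → posterior Beta(3, 9)
obs 5: x=1 → posterior Beta(4, 9)
obs 6: x=0 → posterior Beta(4, 10)
obs 7: x=0 → posterior Beta(4, 11)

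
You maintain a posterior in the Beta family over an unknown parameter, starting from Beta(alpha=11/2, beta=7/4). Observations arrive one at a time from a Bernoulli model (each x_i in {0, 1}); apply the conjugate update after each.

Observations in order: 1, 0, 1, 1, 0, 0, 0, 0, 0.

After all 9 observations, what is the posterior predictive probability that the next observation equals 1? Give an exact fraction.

34/65

obs 1: x=1 → posterior Beta(13/2, 7/4)
obs 2: x=0 → posterior Beta(13/2, 11/4)
obs 3: x=1 → posterior Beta(15/2, 11/4)
obs 4: x=1 → posterior Beta(17/2, 11/4)
obs 5: x=0 → posterior Beta(17/2, 15/4)
obs 6: x=0 → posterior Beta(17/2, 19/4)
obs 7: x=0 → posterior Beta(17/2, 23/4)
obs 8: x=0 → posterior Beta(17/2, 27/4)
obs 9: x=0 → posterior Beta(17/2, 31/4)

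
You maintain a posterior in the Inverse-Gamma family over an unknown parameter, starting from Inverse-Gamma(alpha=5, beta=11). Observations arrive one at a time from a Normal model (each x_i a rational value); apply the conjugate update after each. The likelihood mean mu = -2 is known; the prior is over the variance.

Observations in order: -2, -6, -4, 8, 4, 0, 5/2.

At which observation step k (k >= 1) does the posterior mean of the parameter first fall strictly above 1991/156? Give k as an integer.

k = 5

obs 1: x=-2 → posterior Inverse-Gamma(11/2, 11)
obs 2: x=-6 → posterior Inverse-Gamma(6, 19)
obs 3: x=-4 → posterior Inverse-Gamma(13/2, 21)
obs 4: x=8 → posterior Inverse-Gamma(7, 71)
obs 5: x=4 → posterior Inverse-Gamma(15/2, 89)
obs 6: x=0 → posterior Inverse-Gamma(8, 91)
obs 7: x=5/2 → posterior Inverse-Gamma(17/2, 809/8)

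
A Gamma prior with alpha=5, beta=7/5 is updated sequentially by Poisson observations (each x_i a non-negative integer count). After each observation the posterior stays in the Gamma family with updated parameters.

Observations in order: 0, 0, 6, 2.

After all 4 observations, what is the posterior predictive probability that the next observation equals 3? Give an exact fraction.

230489074327954275185625/1208925819614629174706176

obs 1: x=0 → posterior Gamma(5, 12/5)
obs 2: x=0 → posterior Gamma(5, 17/5)
obs 3: x=6 → posterior Gamma(11, 22/5)
obs 4: x=2 → posterior Gamma(13, 27/5)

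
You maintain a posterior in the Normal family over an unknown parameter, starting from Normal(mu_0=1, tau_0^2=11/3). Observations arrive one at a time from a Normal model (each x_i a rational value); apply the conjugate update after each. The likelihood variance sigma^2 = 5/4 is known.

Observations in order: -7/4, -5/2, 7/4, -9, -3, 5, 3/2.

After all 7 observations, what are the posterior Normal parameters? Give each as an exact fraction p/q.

obs 1: x=-7/4 → posterior Normal(-62/59, 55/59)
obs 2: x=-5/2 → posterior Normal(-172/103, 55/103)
obs 3: x=7/4 → posterior Normal(-95/147, 55/147)
obs 4: x=-9 → posterior Normal(-491/191, 55/191)
obs 5: x=-3 → posterior Normal(-623/235, 11/47)
obs 6: x=5 → posterior Normal(-13/9, 55/279)
obs 7: x=3/2 → posterior Normal(-337/323, 55/323)

mu_0=-337/323, tau_0^2=55/323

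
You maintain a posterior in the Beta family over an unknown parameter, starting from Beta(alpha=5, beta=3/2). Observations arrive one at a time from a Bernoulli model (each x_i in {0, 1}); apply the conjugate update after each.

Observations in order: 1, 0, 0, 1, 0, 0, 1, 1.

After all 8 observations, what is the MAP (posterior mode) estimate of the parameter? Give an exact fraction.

16/25

obs 1: x=1 → posterior Beta(6, 3/2)
obs 2: x=0 → posterior Beta(6, 5/2)
obs 3: x=0 → posterior Beta(6, 7/2)
obs 4: x=1 → posterior Beta(7, 7/2)
obs 5: x=0 → posterior Beta(7, 9/2)
obs 6: x=0 → posterior Beta(7, 11/2)
obs 7: x=1 → posterior Beta(8, 11/2)
obs 8: x=1 → posterior Beta(9, 11/2)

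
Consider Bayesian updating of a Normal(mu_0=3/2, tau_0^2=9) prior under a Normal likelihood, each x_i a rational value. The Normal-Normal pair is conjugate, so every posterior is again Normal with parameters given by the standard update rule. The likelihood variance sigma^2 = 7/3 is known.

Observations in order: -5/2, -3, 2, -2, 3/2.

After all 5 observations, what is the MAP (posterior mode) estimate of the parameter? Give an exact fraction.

-195/284

obs 1: x=-5/2 → posterior Normal(-57/34, 63/34)
obs 2: x=-3 → posterior Normal(-138/61, 63/61)
obs 3: x=2 → posterior Normal(-21/22, 63/88)
obs 4: x=-2 → posterior Normal(-6/5, 63/115)
obs 5: x=3/2 → posterior Normal(-195/284, 63/142)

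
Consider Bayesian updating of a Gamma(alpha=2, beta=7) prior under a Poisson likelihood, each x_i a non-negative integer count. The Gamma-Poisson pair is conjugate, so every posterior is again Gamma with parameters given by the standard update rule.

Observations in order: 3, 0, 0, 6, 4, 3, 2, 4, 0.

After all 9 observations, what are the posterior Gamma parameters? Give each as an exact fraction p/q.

alpha=24, beta=16

obs 1: x=3 → posterior Gamma(5, 8)
obs 2: x=0 → posterior Gamma(5, 9)
obs 3: x=0 → posterior Gamma(5, 10)
obs 4: x=6 → posterior Gamma(11, 11)
obs 5: x=4 → posterior Gamma(15, 12)
obs 6: x=3 → posterior Gamma(18, 13)
obs 7: x=2 → posterior Gamma(20, 14)
obs 8: x=4 → posterior Gamma(24, 15)
obs 9: x=0 → posterior Gamma(24, 16)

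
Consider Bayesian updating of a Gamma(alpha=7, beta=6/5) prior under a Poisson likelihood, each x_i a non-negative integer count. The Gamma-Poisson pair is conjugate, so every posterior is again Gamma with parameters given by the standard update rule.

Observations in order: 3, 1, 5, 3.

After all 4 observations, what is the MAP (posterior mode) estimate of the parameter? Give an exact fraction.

obs 1: x=3 → posterior Gamma(10, 11/5)
obs 2: x=1 → posterior Gamma(11, 16/5)
obs 3: x=5 → posterior Gamma(16, 21/5)
obs 4: x=3 → posterior Gamma(19, 26/5)

45/13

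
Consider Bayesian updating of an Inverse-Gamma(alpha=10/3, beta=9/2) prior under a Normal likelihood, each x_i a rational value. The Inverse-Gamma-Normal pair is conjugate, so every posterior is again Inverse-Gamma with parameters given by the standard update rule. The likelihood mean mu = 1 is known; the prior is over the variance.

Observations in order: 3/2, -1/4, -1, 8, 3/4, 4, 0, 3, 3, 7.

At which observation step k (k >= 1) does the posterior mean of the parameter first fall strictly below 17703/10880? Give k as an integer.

k = 2

obs 1: x=3/2 → posterior Inverse-Gamma(23/6, 37/8)
obs 2: x=-1/4 → posterior Inverse-Gamma(13/3, 173/32)
obs 3: x=-1 → posterior Inverse-Gamma(29/6, 237/32)
obs 4: x=8 → posterior Inverse-Gamma(16/3, 1021/32)
obs 5: x=3/4 → posterior Inverse-Gamma(35/6, 511/16)
obs 6: x=4 → posterior Inverse-Gamma(19/3, 583/16)
obs 7: x=0 → posterior Inverse-Gamma(41/6, 591/16)
obs 8: x=3 → posterior Inverse-Gamma(22/3, 623/16)
obs 9: x=3 → posterior Inverse-Gamma(47/6, 655/16)
obs 10: x=7 → posterior Inverse-Gamma(25/3, 943/16)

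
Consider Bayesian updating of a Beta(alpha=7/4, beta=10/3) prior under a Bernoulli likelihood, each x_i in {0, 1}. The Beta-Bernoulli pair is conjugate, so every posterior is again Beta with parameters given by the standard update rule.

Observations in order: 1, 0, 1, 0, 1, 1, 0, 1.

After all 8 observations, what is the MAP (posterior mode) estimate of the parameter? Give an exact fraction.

obs 1: x=1 → posterior Beta(11/4, 10/3)
obs 2: x=0 → posterior Beta(11/4, 13/3)
obs 3: x=1 → posterior Beta(15/4, 13/3)
obs 4: x=0 → posterior Beta(15/4, 16/3)
obs 5: x=1 → posterior Beta(19/4, 16/3)
obs 6: x=1 → posterior Beta(23/4, 16/3)
obs 7: x=0 → posterior Beta(23/4, 19/3)
obs 8: x=1 → posterior Beta(27/4, 19/3)

69/133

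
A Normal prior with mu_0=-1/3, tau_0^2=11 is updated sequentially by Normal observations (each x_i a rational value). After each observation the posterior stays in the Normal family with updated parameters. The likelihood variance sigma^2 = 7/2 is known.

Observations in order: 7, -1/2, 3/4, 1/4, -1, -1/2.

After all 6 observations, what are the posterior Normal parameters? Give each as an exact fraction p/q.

mu_0=389/417, tau_0^2=77/139

obs 1: x=7 → posterior Normal(455/87, 77/29)
obs 2: x=-1/2 → posterior Normal(422/153, 77/51)
obs 3: x=3/4 → posterior Normal(943/438, 77/73)
obs 4: x=1/4 → posterior Normal(488/285, 77/95)
obs 5: x=-1 → posterior Normal(422/351, 77/117)
obs 6: x=-1/2 → posterior Normal(389/417, 77/139)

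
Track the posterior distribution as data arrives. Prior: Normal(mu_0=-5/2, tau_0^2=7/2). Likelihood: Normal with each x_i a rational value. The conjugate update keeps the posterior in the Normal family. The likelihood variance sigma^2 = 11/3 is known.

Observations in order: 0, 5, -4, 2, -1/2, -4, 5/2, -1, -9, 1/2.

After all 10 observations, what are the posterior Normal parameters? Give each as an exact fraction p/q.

mu_0=-467/464, tau_0^2=77/232

obs 1: x=0 → posterior Normal(-55/43, 77/43)
obs 2: x=5 → posterior Normal(25/32, 77/64)
obs 3: x=-4 → posterior Normal(-2/5, 77/85)
obs 4: x=2 → posterior Normal(4/53, 77/106)
obs 5: x=-1/2 → posterior Normal(-5/254, 77/127)
obs 6: x=-4 → posterior Normal(-173/296, 77/148)
obs 7: x=5/2 → posterior Normal(-34/169, 77/169)
obs 8: x=-1 → posterior Normal(-11/38, 77/190)
obs 9: x=-9 → posterior Normal(-244/211, 77/211)
obs 10: x=1/2 → posterior Normal(-467/464, 77/232)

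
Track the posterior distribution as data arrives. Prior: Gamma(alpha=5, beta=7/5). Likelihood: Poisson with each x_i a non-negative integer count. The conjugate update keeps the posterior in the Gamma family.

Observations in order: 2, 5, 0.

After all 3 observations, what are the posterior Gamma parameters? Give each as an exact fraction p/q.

alpha=12, beta=22/5

obs 1: x=2 → posterior Gamma(7, 12/5)
obs 2: x=5 → posterior Gamma(12, 17/5)
obs 3: x=0 → posterior Gamma(12, 22/5)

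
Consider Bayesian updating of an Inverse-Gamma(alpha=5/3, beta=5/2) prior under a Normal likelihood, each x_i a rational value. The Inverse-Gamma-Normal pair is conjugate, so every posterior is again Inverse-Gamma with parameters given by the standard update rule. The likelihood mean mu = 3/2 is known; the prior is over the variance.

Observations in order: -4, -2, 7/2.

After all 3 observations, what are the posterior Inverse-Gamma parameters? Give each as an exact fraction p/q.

alpha=19/6, beta=103/4

obs 1: x=-4 → posterior Inverse-Gamma(13/6, 141/8)
obs 2: x=-2 → posterior Inverse-Gamma(8/3, 95/4)
obs 3: x=7/2 → posterior Inverse-Gamma(19/6, 103/4)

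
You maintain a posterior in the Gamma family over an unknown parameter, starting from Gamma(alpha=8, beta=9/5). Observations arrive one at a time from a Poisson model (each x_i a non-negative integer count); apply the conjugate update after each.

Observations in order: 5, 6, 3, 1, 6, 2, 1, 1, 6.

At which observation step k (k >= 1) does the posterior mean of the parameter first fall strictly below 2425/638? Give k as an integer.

obs 1: x=5 → posterior Gamma(13, 14/5)
obs 2: x=6 → posterior Gamma(19, 19/5)
obs 3: x=3 → posterior Gamma(22, 24/5)
obs 4: x=1 → posterior Gamma(23, 29/5)
obs 5: x=6 → posterior Gamma(29, 34/5)
obs 6: x=2 → posterior Gamma(31, 39/5)
obs 7: x=1 → posterior Gamma(32, 44/5)
obs 8: x=1 → posterior Gamma(33, 49/5)
obs 9: x=6 → posterior Gamma(39, 54/5)

k = 7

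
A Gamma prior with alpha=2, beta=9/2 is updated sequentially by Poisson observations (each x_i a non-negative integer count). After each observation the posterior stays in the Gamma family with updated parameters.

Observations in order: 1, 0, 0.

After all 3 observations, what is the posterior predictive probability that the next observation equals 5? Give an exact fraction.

2268000/6975757441

obs 1: x=1 → posterior Gamma(3, 11/2)
obs 2: x=0 → posterior Gamma(3, 13/2)
obs 3: x=0 → posterior Gamma(3, 15/2)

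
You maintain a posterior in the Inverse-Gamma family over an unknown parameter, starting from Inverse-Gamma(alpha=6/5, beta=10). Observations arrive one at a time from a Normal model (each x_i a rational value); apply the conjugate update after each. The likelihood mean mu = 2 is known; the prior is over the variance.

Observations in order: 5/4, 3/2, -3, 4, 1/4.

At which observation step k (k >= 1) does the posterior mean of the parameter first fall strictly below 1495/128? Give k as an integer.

k = 2

obs 1: x=5/4 → posterior Inverse-Gamma(17/10, 329/32)
obs 2: x=3/2 → posterior Inverse-Gamma(11/5, 333/32)
obs 3: x=-3 → posterior Inverse-Gamma(27/10, 733/32)
obs 4: x=4 → posterior Inverse-Gamma(16/5, 797/32)
obs 5: x=1/4 → posterior Inverse-Gamma(37/10, 423/16)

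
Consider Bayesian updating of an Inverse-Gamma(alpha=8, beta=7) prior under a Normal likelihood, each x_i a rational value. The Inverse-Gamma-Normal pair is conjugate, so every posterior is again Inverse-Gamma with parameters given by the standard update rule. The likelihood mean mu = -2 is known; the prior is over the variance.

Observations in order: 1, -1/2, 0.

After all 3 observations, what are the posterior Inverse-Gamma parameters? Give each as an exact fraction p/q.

obs 1: x=1 → posterior Inverse-Gamma(17/2, 23/2)
obs 2: x=-1/2 → posterior Inverse-Gamma(9, 101/8)
obs 3: x=0 → posterior Inverse-Gamma(19/2, 117/8)

alpha=19/2, beta=117/8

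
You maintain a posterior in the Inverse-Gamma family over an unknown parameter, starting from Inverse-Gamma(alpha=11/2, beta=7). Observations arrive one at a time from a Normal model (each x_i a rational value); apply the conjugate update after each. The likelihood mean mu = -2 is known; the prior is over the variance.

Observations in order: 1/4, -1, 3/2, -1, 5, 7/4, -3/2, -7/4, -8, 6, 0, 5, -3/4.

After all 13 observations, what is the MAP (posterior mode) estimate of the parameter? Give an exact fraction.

1005/104

obs 1: x=1/4 → posterior Inverse-Gamma(6, 305/32)
obs 2: x=-1 → posterior Inverse-Gamma(13/2, 321/32)
obs 3: x=3/2 → posterior Inverse-Gamma(7, 517/32)
obs 4: x=-1 → posterior Inverse-Gamma(15/2, 533/32)
obs 5: x=5 → posterior Inverse-Gamma(8, 1317/32)
obs 6: x=7/4 → posterior Inverse-Gamma(17/2, 771/16)
obs 7: x=-3/2 → posterior Inverse-Gamma(9, 773/16)
obs 8: x=-7/4 → posterior Inverse-Gamma(19/2, 1547/32)
obs 9: x=-8 → posterior Inverse-Gamma(10, 2123/32)
obs 10: x=6 → posterior Inverse-Gamma(21/2, 3147/32)
obs 11: x=0 → posterior Inverse-Gamma(11, 3211/32)
obs 12: x=5 → posterior Inverse-Gamma(23/2, 3995/32)
obs 13: x=-3/4 → posterior Inverse-Gamma(12, 1005/8)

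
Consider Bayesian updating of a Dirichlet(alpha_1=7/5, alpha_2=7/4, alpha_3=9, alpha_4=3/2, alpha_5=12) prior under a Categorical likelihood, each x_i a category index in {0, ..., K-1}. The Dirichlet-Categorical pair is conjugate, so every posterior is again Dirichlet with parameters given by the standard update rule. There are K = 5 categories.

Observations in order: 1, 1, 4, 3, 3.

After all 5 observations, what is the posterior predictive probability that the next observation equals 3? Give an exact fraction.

obs 1: x=1 → posterior Dirichlet(7/5, 11/4, 9, 3/2, 12)
obs 2: x=1 → posterior Dirichlet(7/5, 15/4, 9, 3/2, 12)
obs 3: x=4 → posterior Dirichlet(7/5, 15/4, 9, 3/2, 13)
obs 4: x=3 → posterior Dirichlet(7/5, 15/4, 9, 5/2, 13)
obs 5: x=3 → posterior Dirichlet(7/5, 15/4, 9, 7/2, 13)

70/613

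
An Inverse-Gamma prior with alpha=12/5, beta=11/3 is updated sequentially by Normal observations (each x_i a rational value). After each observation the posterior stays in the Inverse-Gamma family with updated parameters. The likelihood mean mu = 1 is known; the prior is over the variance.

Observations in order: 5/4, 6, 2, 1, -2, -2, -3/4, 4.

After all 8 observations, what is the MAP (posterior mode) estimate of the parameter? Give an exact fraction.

7615/1776

obs 1: x=5/4 → posterior Inverse-Gamma(29/10, 355/96)
obs 2: x=6 → posterior Inverse-Gamma(17/5, 1555/96)
obs 3: x=2 → posterior Inverse-Gamma(39/10, 1603/96)
obs 4: x=1 → posterior Inverse-Gamma(22/5, 1603/96)
obs 5: x=-2 → posterior Inverse-Gamma(49/10, 2035/96)
obs 6: x=-2 → posterior Inverse-Gamma(27/5, 2467/96)
obs 7: x=-3/4 → posterior Inverse-Gamma(59/10, 1307/48)
obs 8: x=4 → posterior Inverse-Gamma(32/5, 1523/48)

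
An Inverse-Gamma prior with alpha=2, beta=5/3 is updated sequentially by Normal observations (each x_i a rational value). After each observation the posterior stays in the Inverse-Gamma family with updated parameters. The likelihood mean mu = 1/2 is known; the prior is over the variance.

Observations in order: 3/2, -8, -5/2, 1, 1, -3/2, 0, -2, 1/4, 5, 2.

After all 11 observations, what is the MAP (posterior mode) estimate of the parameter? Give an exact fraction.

obs 1: x=3/2 → posterior Inverse-Gamma(5/2, 13/6)
obs 2: x=-8 → posterior Inverse-Gamma(3, 919/24)
obs 3: x=-5/2 → posterior Inverse-Gamma(7/2, 1027/24)
obs 4: x=1 → posterior Inverse-Gamma(4, 515/12)
obs 5: x=1 → posterior Inverse-Gamma(9/2, 1033/24)
obs 6: x=-3/2 → posterior Inverse-Gamma(5, 1081/24)
obs 7: x=0 → posterior Inverse-Gamma(11/2, 271/6)
obs 8: x=-2 → posterior Inverse-Gamma(6, 1159/24)
obs 9: x=1/4 → posterior Inverse-Gamma(13/2, 4639/96)
obs 10: x=5 → posterior Inverse-Gamma(7, 5611/96)
obs 11: x=2 → posterior Inverse-Gamma(15/2, 5719/96)

5719/816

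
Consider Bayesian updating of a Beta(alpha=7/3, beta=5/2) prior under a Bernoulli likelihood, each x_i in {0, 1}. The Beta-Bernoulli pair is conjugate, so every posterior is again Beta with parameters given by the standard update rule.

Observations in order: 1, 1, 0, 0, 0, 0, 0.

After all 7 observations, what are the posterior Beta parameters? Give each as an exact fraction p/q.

alpha=13/3, beta=15/2

obs 1: x=1 → posterior Beta(10/3, 5/2)
obs 2: x=1 → posterior Beta(13/3, 5/2)
obs 3: x=0 → posterior Beta(13/3, 7/2)
obs 4: x=0 → posterior Beta(13/3, 9/2)
obs 5: x=0 → posterior Beta(13/3, 11/2)
obs 6: x=0 → posterior Beta(13/3, 13/2)
obs 7: x=0 → posterior Beta(13/3, 15/2)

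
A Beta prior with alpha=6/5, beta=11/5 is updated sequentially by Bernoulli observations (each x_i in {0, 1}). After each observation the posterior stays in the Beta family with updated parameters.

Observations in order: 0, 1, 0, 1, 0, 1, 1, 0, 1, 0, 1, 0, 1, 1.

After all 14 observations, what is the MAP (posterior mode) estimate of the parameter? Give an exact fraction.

41/77

obs 1: x=0 → posterior Beta(6/5, 16/5)
obs 2: x=1 → posterior Beta(11/5, 16/5)
obs 3: x=0 → posterior Beta(11/5, 21/5)
obs 4: x=1 → posterior Beta(16/5, 21/5)
obs 5: x=0 → posterior Beta(16/5, 26/5)
obs 6: x=1 → posterior Beta(21/5, 26/5)
obs 7: x=1 → posterior Beta(26/5, 26/5)
obs 8: x=0 → posterior Beta(26/5, 31/5)
obs 9: x=1 → posterior Beta(31/5, 31/5)
obs 10: x=0 → posterior Beta(31/5, 36/5)
obs 11: x=1 → posterior Beta(36/5, 36/5)
obs 12: x=0 → posterior Beta(36/5, 41/5)
obs 13: x=1 → posterior Beta(41/5, 41/5)
obs 14: x=1 → posterior Beta(46/5, 41/5)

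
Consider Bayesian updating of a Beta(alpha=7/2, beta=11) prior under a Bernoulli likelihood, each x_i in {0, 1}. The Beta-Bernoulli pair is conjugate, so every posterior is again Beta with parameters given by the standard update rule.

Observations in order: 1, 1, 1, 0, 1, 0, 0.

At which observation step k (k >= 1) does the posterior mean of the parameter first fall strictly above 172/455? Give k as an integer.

k = 5

obs 1: x=1 → posterior Beta(9/2, 11)
obs 2: x=1 → posterior Beta(11/2, 11)
obs 3: x=1 → posterior Beta(13/2, 11)
obs 4: x=0 → posterior Beta(13/2, 12)
obs 5: x=1 → posterior Beta(15/2, 12)
obs 6: x=0 → posterior Beta(15/2, 13)
obs 7: x=0 → posterior Beta(15/2, 14)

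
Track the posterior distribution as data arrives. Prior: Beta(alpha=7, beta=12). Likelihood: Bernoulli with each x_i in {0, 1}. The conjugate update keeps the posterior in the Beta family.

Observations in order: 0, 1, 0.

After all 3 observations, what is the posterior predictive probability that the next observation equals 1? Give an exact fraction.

obs 1: x=0 → posterior Beta(7, 13)
obs 2: x=1 → posterior Beta(8, 13)
obs 3: x=0 → posterior Beta(8, 14)

4/11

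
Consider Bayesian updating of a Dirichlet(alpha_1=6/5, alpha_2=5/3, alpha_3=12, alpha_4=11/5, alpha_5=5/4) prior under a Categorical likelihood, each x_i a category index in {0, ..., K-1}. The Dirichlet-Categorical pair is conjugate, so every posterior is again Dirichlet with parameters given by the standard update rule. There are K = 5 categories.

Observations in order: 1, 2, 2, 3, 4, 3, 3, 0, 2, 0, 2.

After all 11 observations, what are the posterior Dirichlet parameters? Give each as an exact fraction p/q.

alpha_1=16/5, alpha_2=8/3, alpha_3=16, alpha_4=26/5, alpha_5=9/4

obs 1: x=1 → posterior Dirichlet(6/5, 8/3, 12, 11/5, 5/4)
obs 2: x=2 → posterior Dirichlet(6/5, 8/3, 13, 11/5, 5/4)
obs 3: x=2 → posterior Dirichlet(6/5, 8/3, 14, 11/5, 5/4)
obs 4: x=3 → posterior Dirichlet(6/5, 8/3, 14, 16/5, 5/4)
obs 5: x=4 → posterior Dirichlet(6/5, 8/3, 14, 16/5, 9/4)
obs 6: x=3 → posterior Dirichlet(6/5, 8/3, 14, 21/5, 9/4)
obs 7: x=3 → posterior Dirichlet(6/5, 8/3, 14, 26/5, 9/4)
obs 8: x=0 → posterior Dirichlet(11/5, 8/3, 14, 26/5, 9/4)
obs 9: x=2 → posterior Dirichlet(11/5, 8/3, 15, 26/5, 9/4)
obs 10: x=0 → posterior Dirichlet(16/5, 8/3, 15, 26/5, 9/4)
obs 11: x=2 → posterior Dirichlet(16/5, 8/3, 16, 26/5, 9/4)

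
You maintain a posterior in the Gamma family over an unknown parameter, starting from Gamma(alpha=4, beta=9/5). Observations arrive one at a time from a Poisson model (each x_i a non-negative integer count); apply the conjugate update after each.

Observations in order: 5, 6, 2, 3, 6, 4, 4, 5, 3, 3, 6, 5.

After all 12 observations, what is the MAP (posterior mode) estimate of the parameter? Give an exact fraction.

275/69

obs 1: x=5 → posterior Gamma(9, 14/5)
obs 2: x=6 → posterior Gamma(15, 19/5)
obs 3: x=2 → posterior Gamma(17, 24/5)
obs 4: x=3 → posterior Gamma(20, 29/5)
obs 5: x=6 → posterior Gamma(26, 34/5)
obs 6: x=4 → posterior Gamma(30, 39/5)
obs 7: x=4 → posterior Gamma(34, 44/5)
obs 8: x=5 → posterior Gamma(39, 49/5)
obs 9: x=3 → posterior Gamma(42, 54/5)
obs 10: x=3 → posterior Gamma(45, 59/5)
obs 11: x=6 → posterior Gamma(51, 64/5)
obs 12: x=5 → posterior Gamma(56, 69/5)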